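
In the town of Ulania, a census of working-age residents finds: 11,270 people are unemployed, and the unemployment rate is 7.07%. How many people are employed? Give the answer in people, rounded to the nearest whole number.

Labor force = U / u = 11,270 / 0.0707 ≈ 159,406.
Employed = labor force − unemployed = 159,406 − 11,270 = 148,136.

About 148,136 are employed.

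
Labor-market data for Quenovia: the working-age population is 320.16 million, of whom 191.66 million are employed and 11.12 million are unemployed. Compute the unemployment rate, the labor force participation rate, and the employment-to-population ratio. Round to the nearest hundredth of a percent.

Unemployment rate ≈ 5.48%; labor force participation rate ≈ 63.34%; employment-population ratio ≈ 59.86%.

Labor force = employed + unemployed = 191.66 + 11.12 = 202.78 million.
Unemployment rate = 11.12 / 202.78 = 5.48%.
Labor force participation rate = 202.78 / 320.16 = 63.34%.
Employment-population ratio = 191.66 / 320.16 = 59.86%.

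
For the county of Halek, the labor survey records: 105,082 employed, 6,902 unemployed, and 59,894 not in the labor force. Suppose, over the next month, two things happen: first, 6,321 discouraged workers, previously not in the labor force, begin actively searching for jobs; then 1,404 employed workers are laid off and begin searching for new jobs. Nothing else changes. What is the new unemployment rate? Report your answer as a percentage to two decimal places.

Initially, labor force = 105,082 + 6,902 = 111,984, so u = 6,902/111,984 = 6.16%.
After the first change, unemployed and labor force both rise by 6,321 → E = 105,082, U = 13,223, labor force = 118,305.
After the second change, employed falls and unemployed rises by 1,404; labor force unchanged → E = 103,678, U = 14,627, labor force = 118,305.
New unemployment rate = 14,627 / 118,305 = 12.36%.

New unemployment rate ≈ 12.36%.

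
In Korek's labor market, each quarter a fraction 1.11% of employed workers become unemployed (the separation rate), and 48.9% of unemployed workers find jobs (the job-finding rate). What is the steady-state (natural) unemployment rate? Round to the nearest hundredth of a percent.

At steady state the flows balance: s·E = f·U, so U/(E+U) = s/(s+f).
u* = 1.11 / (1.11 + 48.9) = 1.11 / 50.01 = 2.22%.

Steady-state unemployment rate ≈ 2.22%.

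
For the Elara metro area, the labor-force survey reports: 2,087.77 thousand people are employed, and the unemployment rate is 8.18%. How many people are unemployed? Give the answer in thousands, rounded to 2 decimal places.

About 185.99 thousand are unemployed.

Let U be the number unemployed. The labor force is E + U, and U/(E+U) = 0.0818.
So U = 0.0818 × 2,087.77 / (1 − 0.0818) = 170.7796 / 0.9182 ≈ 185.99 thousand.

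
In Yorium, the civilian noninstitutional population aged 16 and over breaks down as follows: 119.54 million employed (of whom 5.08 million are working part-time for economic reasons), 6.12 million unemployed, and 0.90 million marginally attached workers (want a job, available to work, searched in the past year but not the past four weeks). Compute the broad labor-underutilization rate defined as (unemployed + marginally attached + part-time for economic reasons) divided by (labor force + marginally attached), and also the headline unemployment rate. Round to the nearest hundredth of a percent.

Labor force = 119.54 + 6.12 = 125.66 million.
Numerator = 6.12 + 0.90 + 5.08 = 12.10 million.
Denominator = 125.66 + 0.90 = 126.56 million.
Broad rate = 12.10 / 126.56 = 9.56%.
Headline unemployment rate = 6.12 / 125.66 = 4.87%.

Broad underutilization rate ≈ 9.56%; headline unemployment rate ≈ 4.87%.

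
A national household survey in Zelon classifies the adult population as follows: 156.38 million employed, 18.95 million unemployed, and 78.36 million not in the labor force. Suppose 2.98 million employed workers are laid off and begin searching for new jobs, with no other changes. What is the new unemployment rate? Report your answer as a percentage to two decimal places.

Initially, labor force = 156.38 + 18.95 = 175.33 million, so u = 18.95/175.33 = 10.81%.
After the change, employed falls and unemployed rises by 2.98; labor force unchanged → E = 153.40, U = 21.93, labor force = 175.33 million.
New unemployment rate = 21.93 / 175.33 = 12.51%.

New unemployment rate ≈ 12.51%.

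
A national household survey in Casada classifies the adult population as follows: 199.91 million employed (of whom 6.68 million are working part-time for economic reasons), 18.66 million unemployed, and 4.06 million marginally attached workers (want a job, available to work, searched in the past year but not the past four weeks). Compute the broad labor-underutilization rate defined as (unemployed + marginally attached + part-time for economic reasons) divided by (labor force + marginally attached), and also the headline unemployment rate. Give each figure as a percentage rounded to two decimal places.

Broad underutilization rate ≈ 13.21%; headline unemployment rate ≈ 8.54%.

Labor force = 199.91 + 18.66 = 218.57 million.
Numerator = 18.66 + 4.06 + 6.68 = 29.40 million.
Denominator = 218.57 + 4.06 = 222.63 million.
Broad rate = 29.40 / 222.63 = 13.21%.
Headline unemployment rate = 18.66 / 218.57 = 8.54%.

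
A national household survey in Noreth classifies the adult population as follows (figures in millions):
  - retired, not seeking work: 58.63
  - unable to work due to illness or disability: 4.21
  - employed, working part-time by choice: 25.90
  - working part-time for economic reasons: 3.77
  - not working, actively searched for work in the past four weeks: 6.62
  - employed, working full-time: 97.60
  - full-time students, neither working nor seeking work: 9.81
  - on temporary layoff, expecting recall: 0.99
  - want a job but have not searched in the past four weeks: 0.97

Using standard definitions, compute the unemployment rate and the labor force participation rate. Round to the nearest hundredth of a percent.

Employed = 25.90 + 3.77 + 97.60 = 127.27 million (anyone who worked, including part-time for economic reasons, counts as employed).
Unemployed = 6.62 + 0.99 = 7.61 million (jobless and actively searching, or on temporary layoff).
Labor force = 127.27 + 7.61 = 134.88 million.
Not in labor force = 58.63 + 4.21 + 9.81 + 0.97 = 73.62 million (those not working and not actively searching are outside the labor force — including those who want a job but have given up searching).
Civilian working-age population = 134.88 + 73.62 = 208.50 million.
Unemployment rate = 7.61 / 134.88 = 5.64%.
Labor force participation rate = 134.88 / 208.50 = 64.69%.

Unemployment rate ≈ 5.64%; labor force participation rate ≈ 64.69%.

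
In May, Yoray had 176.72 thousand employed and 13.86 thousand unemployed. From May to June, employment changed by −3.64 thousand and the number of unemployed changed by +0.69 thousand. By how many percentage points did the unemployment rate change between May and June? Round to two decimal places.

The unemployment rate changed by +0.48 percentage points.

May: labor force = 176.72 + 13.86 = 190.58; u = 13.86/190.58 = 7.27%.
June: labor force = 173.08 + 14.55 = 187.63; u = 14.55/187.63 = 7.75%.
Change = 7.75% − 7.27% = +0.48 pp.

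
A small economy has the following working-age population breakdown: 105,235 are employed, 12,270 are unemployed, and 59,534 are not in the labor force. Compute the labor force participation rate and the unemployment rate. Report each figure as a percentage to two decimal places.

Labor force = employed + unemployed = 105,235 + 12,270 = 117,505.
Working-age population = 117,505 + 59,534 = 177,039.
Unemployment rate = 12,270 / 117,505 = 10.44%.
Labor force participation rate = 117,505 / 177,039 = 66.37%.

Labor force participation rate ≈ 66.37%; unemployment rate ≈ 10.44%.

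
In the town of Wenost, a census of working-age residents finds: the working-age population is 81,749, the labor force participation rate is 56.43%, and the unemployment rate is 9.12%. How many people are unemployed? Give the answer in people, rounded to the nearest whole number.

About 4,207 are unemployed.

Labor force = 0.5643 × 81,749 = 46,131.
Unemployed = 0.0912 × 46,131 ≈ 4,207.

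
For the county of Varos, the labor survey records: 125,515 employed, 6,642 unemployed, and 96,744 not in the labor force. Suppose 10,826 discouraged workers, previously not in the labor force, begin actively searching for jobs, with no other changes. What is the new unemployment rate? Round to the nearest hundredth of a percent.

Initially, labor force = 125,515 + 6,642 = 132,157, so u = 6,642/132,157 = 5.03%.
After the change, unemployed and labor force both rise by 10,826 → E = 125,515, U = 17,468, labor force = 142,983.
New unemployment rate = 17,468 / 142,983 = 12.22%.

New unemployment rate ≈ 12.22%.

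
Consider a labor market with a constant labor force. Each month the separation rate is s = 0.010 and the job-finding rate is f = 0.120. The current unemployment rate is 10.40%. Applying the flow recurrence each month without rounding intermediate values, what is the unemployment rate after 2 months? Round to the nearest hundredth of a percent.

With a fixed labor force, u_{t+1} = u_t + s·(1−u_t) − f·u_t = u_t·(1−s−f) + s.
Here 1−s−f = 0.870 and s = 0.010.
u_1 = 0.104000 × 0.870 + 0.010 = 0.100480.
u_2 = 0.100480 × 0.870 + 0.010 = 0.097418.

Unemployment rate after two months ≈ 9.74%.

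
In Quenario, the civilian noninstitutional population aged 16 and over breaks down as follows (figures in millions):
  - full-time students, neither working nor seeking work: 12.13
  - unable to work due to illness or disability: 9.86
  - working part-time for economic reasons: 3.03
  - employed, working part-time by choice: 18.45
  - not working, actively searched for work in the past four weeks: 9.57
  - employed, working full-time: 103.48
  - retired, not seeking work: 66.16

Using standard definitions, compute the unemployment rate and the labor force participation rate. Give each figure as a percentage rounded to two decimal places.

Employed = 3.03 + 18.45 + 103.48 = 124.96 million (anyone who worked, including part-time for economic reasons, counts as employed).
Unemployed = 9.57 million.
Labor force = 124.96 + 9.57 = 134.53 million.
Not in labor force = 12.13 + 9.86 + 66.16 = 88.15 million (those not working and not actively searching are outside the labor force).
Civilian working-age population = 134.53 + 88.15 = 222.68 million.
Unemployment rate = 9.57 / 134.53 = 7.11%.
Labor force participation rate = 134.53 / 222.68 = 60.41%.

Unemployment rate ≈ 7.11%; labor force participation rate ≈ 60.41%.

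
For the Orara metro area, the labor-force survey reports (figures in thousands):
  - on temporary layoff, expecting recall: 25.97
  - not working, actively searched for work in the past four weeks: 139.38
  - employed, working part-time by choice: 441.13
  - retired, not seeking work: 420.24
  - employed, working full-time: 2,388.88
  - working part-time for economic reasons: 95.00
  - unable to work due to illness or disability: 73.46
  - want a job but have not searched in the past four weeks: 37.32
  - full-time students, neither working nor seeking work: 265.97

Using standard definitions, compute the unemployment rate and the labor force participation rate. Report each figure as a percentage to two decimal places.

Unemployment rate ≈ 5.35%; labor force participation rate ≈ 79.50%.

Employed = 441.13 + 2,388.88 + 95.00 = 2,925.01 thousand (anyone who worked, including part-time for economic reasons, counts as employed).
Unemployed = 25.97 + 139.38 = 165.35 thousand (jobless and actively searching, or on temporary layoff).
Labor force = 2,925.01 + 165.35 = 3,090.36 thousand.
Not in labor force = 420.24 + 73.46 + 37.32 + 265.97 = 796.99 thousand (those not working and not actively searching are outside the labor force — including those who want a job but have given up searching).
Civilian working-age population = 3,090.36 + 796.99 = 3,887.35 thousand.
Unemployment rate = 165.35 / 3,090.36 = 5.35%.
Labor force participation rate = 3,090.36 / 3,887.35 = 79.50%.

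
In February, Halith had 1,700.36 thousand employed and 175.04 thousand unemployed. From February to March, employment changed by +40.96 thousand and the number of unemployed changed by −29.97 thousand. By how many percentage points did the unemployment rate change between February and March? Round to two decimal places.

February: labor force = 1,700.36 + 175.04 = 1,875.40; u = 175.04/1,875.40 = 9.33%.
March: labor force = 1,741.32 + 145.07 = 1,886.39; u = 145.07/1,886.39 = 7.69%.
Change = 7.69% − 9.33% = −1.64 pp.

The unemployment rate changed by −1.64 percentage points.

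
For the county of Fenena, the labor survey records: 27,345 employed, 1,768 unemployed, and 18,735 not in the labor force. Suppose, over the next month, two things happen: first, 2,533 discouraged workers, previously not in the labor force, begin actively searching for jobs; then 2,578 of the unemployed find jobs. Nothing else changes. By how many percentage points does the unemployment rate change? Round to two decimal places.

Initially, labor force = 27,345 + 1,768 = 29,113, so u = 1,768/29,113 = 6.07%.
After the first change, unemployed and labor force both rise by 2,533 → E = 27,345, U = 4,301, labor force = 31,646.
After the second change, unemployed falls and employed rises by 2,578; labor force unchanged → E = 29,923, U = 1,723, labor force = 31,646.
New unemployment rate = 1,723 / 31,646 = 5.44%.
Change = 5.44% − 6.07% = −0.63 percentage points.

The unemployment rate changes by −0.63 percentage points.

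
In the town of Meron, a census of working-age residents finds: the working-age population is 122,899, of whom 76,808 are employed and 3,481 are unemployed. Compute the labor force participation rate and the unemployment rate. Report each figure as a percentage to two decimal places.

Labor force = employed + unemployed = 76,808 + 3,481 = 80,289.
Unemployment rate = 3,481 / 80,289 = 4.34%.
Labor force participation rate = 80,289 / 122,899 = 65.33%.

Labor force participation rate ≈ 65.33%; unemployment rate ≈ 4.34%.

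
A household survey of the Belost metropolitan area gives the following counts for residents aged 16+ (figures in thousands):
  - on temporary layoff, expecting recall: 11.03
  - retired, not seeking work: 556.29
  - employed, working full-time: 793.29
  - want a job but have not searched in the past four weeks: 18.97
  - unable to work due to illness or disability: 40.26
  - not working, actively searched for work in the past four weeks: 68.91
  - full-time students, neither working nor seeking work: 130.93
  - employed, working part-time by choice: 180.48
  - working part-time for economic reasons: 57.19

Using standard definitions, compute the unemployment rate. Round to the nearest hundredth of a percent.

Employed = 793.29 + 180.48 + 57.19 = 1,030.96 thousand (anyone who worked, including part-time for economic reasons, counts as employed).
Unemployed = 11.03 + 68.91 = 79.94 thousand (jobless and actively searching, or on temporary layoff).
Labor force = 1,030.96 + 79.94 = 1,110.90 thousand.
Unemployment rate = 79.94 / 1,110.90 = 7.20%.

Unemployment rate ≈ 7.20%.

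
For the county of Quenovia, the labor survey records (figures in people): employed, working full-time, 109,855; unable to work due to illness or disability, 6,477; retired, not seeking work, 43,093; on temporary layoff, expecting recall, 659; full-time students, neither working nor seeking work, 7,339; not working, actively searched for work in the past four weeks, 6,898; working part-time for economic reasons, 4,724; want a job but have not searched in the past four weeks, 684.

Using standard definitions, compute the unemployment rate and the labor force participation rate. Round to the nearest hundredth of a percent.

Employed = 109,855 + 4,724 = 114,579 (anyone who worked, including part-time for economic reasons, counts as employed).
Unemployed = 659 + 6,898 = 7,557 (jobless and actively searching, or on temporary layoff).
Labor force = 114,579 + 7,557 = 122,136.
Not in labor force = 6,477 + 43,093 + 7,339 + 684 = 57,593 (those not working and not actively searching are outside the labor force — including those who want a job but have given up searching).
Civilian working-age population = 122,136 + 57,593 = 179,729.
Unemployment rate = 7,557 / 122,136 = 6.19%.
Labor force participation rate = 122,136 / 179,729 = 67.96%.

Unemployment rate ≈ 6.19%; labor force participation rate ≈ 67.96%.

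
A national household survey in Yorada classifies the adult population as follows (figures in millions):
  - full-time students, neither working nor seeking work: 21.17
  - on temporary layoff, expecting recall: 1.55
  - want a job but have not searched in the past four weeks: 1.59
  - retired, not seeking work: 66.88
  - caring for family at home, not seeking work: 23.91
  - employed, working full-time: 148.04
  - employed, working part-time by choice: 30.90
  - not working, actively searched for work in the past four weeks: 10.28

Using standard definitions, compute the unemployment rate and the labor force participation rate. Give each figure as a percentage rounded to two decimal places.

Employed = 148.04 + 30.90 = 178.94 million.
Unemployed = 1.55 + 10.28 = 11.83 million (jobless and actively searching, or on temporary layoff).
Labor force = 178.94 + 11.83 = 190.77 million.
Not in labor force = 21.17 + 1.59 + 66.88 + 23.91 = 113.55 million (those not working and not actively searching are outside the labor force — including those who want a job but have given up searching).
Civilian working-age population = 190.77 + 113.55 = 304.32 million.
Unemployment rate = 11.83 / 190.77 = 6.20%.
Labor force participation rate = 190.77 / 304.32 = 62.69%.

Unemployment rate ≈ 6.20%; labor force participation rate ≈ 62.69%.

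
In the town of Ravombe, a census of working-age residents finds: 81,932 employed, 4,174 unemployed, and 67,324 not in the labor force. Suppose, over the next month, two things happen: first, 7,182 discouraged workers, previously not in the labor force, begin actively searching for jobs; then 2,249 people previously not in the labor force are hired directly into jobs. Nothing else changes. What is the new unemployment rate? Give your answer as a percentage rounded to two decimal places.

Initially, labor force = 81,932 + 4,174 = 86,106, so u = 4,174/86,106 = 4.85%.
After the first change, unemployed and labor force both rise by 7,182 → E = 81,932, U = 11,356, labor force = 93,288.
After the second change, employed and labor force both rise by 2,249; unemployed unchanged → E = 84,181, U = 11,356, labor force = 95,537.
New unemployment rate = 11,356 / 95,537 = 11.89%.

New unemployment rate ≈ 11.89%.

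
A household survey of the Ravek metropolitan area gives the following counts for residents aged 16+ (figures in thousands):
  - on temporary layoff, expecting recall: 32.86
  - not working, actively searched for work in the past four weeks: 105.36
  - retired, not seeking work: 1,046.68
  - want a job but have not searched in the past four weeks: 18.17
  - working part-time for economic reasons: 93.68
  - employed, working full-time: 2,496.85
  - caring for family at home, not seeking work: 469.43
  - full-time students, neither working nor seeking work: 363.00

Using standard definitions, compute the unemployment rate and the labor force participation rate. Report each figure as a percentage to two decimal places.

Unemployment rate ≈ 5.07%; labor force participation rate ≈ 58.99%.

Employed = 93.68 + 2,496.85 = 2,590.53 thousand (anyone who worked, including part-time for economic reasons, counts as employed).
Unemployed = 32.86 + 105.36 = 138.22 thousand (jobless and actively searching, or on temporary layoff).
Labor force = 2,590.53 + 138.22 = 2,728.75 thousand.
Not in labor force = 1,046.68 + 18.17 + 469.43 + 363.00 = 1,897.28 thousand (those not working and not actively searching are outside the labor force — including those who want a job but have given up searching).
Civilian working-age population = 2,728.75 + 1,897.28 = 4,626.03 thousand.
Unemployment rate = 138.22 / 2,728.75 = 5.07%.
Labor force participation rate = 2,728.75 / 4,626.03 = 58.99%.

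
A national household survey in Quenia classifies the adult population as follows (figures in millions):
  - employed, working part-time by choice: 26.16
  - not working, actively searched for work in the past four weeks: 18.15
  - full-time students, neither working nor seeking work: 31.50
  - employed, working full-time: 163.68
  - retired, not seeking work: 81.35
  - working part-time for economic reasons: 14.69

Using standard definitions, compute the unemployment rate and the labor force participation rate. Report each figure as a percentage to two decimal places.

Unemployment rate ≈ 8.15%; labor force participation rate ≈ 66.37%.

Employed = 26.16 + 163.68 + 14.69 = 204.53 million (anyone who worked, including part-time for economic reasons, counts as employed).
Unemployed = 18.15 million.
Labor force = 204.53 + 18.15 = 222.68 million.
Not in labor force = 31.50 + 81.35 = 112.85 million (those not working and not actively searching are outside the labor force).
Civilian working-age population = 222.68 + 112.85 = 335.53 million.
Unemployment rate = 18.15 / 222.68 = 8.15%.
Labor force participation rate = 222.68 / 335.53 = 66.37%.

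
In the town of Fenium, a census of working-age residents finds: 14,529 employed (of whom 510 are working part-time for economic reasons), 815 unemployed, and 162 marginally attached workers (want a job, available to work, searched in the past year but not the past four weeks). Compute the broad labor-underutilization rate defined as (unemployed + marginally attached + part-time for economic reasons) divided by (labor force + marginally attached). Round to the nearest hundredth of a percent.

Labor force = 14,529 + 815 = 15,344.
Numerator = 815 + 162 + 510 = 1,487.
Denominator = 15,344 + 162 = 15,506.
Broad rate = 1,487 / 15,506 = 9.59%.

Broad underutilization rate ≈ 9.59%.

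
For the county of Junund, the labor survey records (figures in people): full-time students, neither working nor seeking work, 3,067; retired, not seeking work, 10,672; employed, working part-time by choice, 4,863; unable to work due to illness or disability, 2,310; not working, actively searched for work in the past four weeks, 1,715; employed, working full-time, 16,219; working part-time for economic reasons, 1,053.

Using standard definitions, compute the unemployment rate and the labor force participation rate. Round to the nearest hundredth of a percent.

Employed = 4,863 + 16,219 + 1,053 = 22,135 (anyone who worked, including part-time for economic reasons, counts as employed).
Unemployed = 1,715.
Labor force = 22,135 + 1,715 = 23,850.
Not in labor force = 3,067 + 10,672 + 2,310 = 16,049 (those not working and not actively searching are outside the labor force).
Civilian working-age population = 23,850 + 16,049 = 39,899.
Unemployment rate = 1,715 / 23,850 = 7.19%.
Labor force participation rate = 23,850 / 39,899 = 59.78%.

Unemployment rate ≈ 7.19%; labor force participation rate ≈ 59.78%.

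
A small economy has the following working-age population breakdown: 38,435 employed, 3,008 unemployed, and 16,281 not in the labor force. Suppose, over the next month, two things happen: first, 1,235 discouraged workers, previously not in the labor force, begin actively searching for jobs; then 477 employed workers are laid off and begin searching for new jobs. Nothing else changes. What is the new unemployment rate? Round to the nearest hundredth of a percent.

New unemployment rate ≈ 11.06%.

Initially, labor force = 38,435 + 3,008 = 41,443, so u = 3,008/41,443 = 7.26%.
After the first change, unemployed and labor force both rise by 1,235 → E = 38,435, U = 4,243, labor force = 42,678.
After the second change, employed falls and unemployed rises by 477; labor force unchanged → E = 37,958, U = 4,720, labor force = 42,678.
New unemployment rate = 4,720 / 42,678 = 11.06%.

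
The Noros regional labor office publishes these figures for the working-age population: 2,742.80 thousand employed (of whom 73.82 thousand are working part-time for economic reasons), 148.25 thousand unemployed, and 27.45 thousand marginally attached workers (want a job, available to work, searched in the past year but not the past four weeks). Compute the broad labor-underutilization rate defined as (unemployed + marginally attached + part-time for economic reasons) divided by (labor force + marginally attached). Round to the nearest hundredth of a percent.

Labor force = 2,742.80 + 148.25 = 2,891.05 thousand.
Numerator = 148.25 + 27.45 + 73.82 = 249.52 thousand.
Denominator = 2,891.05 + 27.45 = 2,918.50 thousand.
Broad rate = 249.52 / 2,918.50 = 8.55%.

Broad underutilization rate ≈ 8.55%.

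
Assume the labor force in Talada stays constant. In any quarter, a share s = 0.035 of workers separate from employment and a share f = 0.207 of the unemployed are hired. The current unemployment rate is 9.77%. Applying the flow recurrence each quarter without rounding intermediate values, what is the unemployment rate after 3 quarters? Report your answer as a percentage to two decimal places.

Unemployment rate after three quarters ≈ 12.42%.

With a fixed labor force, u_{t+1} = u_t + s·(1−u_t) − f·u_t = u_t·(1−s−f) + s.
Here 1−s−f = 0.758 and s = 0.035.
u_1 = 0.097700 × 0.758 + 0.035 = 0.109057.
u_2 = 0.109057 × 0.758 + 0.035 = 0.117665.
u_3 = 0.117665 × 0.758 + 0.035 = 0.124190.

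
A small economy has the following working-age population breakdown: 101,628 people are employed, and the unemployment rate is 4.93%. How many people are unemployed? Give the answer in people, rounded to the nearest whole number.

About 5,270 are unemployed.

Let U be the number unemployed. The labor force is E + U, and U/(E+U) = 0.0493.
So U = 0.0493 × 101,628 / (1 − 0.0493) = 5010.26 / 0.9507 ≈ 5,270.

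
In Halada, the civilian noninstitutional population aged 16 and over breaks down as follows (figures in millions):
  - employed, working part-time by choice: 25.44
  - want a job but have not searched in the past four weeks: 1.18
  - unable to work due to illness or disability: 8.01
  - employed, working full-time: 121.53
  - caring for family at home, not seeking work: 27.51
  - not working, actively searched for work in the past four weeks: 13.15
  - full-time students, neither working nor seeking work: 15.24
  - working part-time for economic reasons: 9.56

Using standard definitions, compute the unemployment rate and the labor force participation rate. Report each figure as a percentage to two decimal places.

Employed = 25.44 + 121.53 + 9.56 = 156.53 million (anyone who worked, including part-time for economic reasons, counts as employed).
Unemployed = 13.15 million.
Labor force = 156.53 + 13.15 = 169.68 million.
Not in labor force = 1.18 + 8.01 + 27.51 + 15.24 = 51.94 million (those not working and not actively searching are outside the labor force — including those who want a job but have given up searching).
Civilian working-age population = 169.68 + 51.94 = 221.62 million.
Unemployment rate = 13.15 / 169.68 = 7.75%.
Labor force participation rate = 169.68 / 221.62 = 76.56%.

Unemployment rate ≈ 7.75%; labor force participation rate ≈ 76.56%.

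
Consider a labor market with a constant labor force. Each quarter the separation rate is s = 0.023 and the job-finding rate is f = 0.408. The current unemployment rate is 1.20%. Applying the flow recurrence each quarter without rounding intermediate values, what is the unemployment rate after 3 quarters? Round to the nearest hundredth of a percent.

With a fixed labor force, u_{t+1} = u_t + s·(1−u_t) − f·u_t = u_t·(1−s−f) + s.
Here 1−s−f = 0.569 and s = 0.023.
u_1 = 0.012000 × 0.569 + 0.023 = 0.029828.
u_2 = 0.029828 × 0.569 + 0.023 = 0.039972.
u_3 = 0.039972 × 0.569 + 0.023 = 0.045744.

Unemployment rate after three quarters ≈ 4.57%.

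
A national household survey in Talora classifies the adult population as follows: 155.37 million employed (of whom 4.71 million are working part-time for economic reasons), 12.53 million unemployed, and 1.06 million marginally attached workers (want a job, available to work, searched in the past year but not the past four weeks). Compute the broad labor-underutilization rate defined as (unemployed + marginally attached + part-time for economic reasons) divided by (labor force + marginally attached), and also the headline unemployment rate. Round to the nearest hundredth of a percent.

Broad underutilization rate ≈ 10.83%; headline unemployment rate ≈ 7.46%.

Labor force = 155.37 + 12.53 = 167.90 million.
Numerator = 12.53 + 1.06 + 4.71 = 18.30 million.
Denominator = 167.90 + 1.06 = 168.96 million.
Broad rate = 18.30 / 168.96 = 10.83%.
Headline unemployment rate = 12.53 / 167.90 = 7.46%.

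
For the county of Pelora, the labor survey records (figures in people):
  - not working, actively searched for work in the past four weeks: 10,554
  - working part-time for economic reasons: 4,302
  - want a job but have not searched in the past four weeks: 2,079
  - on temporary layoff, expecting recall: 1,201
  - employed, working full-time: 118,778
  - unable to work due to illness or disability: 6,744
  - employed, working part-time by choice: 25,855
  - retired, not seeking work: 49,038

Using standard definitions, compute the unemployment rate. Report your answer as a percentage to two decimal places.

Employed = 4,302 + 118,778 + 25,855 = 148,935 (anyone who worked, including part-time for economic reasons, counts as employed).
Unemployed = 10,554 + 1,201 = 11,755 (jobless and actively searching, or on temporary layoff).
Labor force = 148,935 + 11,755 = 160,690.
Unemployment rate = 11,755 / 160,690 = 7.32%.

Unemployment rate ≈ 7.32%.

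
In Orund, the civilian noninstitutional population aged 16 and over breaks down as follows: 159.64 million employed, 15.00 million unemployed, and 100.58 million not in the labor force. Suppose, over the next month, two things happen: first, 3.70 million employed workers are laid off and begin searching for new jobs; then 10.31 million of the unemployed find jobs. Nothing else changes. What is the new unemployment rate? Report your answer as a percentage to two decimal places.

Initially, labor force = 159.64 + 15.00 = 174.64 million, so u = 15.00/174.64 = 8.59%.
After the first change, employed falls and unemployed rises by 3.70; labor force unchanged → E = 155.94, U = 18.70, labor force = 174.64 million.
After the second change, unemployed falls and employed rises by 10.31; labor force unchanged → E = 166.25, U = 8.39, labor force = 174.64 million.
New unemployment rate = 8.39 / 174.64 = 4.80%.

New unemployment rate ≈ 4.80%.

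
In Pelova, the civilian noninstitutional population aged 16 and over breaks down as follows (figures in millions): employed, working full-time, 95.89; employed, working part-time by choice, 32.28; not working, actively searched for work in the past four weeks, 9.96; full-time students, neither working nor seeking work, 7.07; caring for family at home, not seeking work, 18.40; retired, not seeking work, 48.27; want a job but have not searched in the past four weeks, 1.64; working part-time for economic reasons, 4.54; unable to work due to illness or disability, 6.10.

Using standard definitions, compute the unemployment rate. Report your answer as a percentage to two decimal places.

Employed = 95.89 + 32.28 + 4.54 = 132.71 million (anyone who worked, including part-time for economic reasons, counts as employed).
Unemployed = 9.96 million.
Labor force = 132.71 + 9.96 = 142.67 million.
Unemployment rate = 9.96 / 142.67 = 6.98%.

Unemployment rate ≈ 6.98%.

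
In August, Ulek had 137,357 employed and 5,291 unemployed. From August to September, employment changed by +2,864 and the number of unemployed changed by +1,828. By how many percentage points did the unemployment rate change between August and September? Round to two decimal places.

August: labor force = 137,357 + 5,291 = 142,648; u = 5,291/142,648 = 3.71%.
September: labor force = 140,221 + 7,119 = 147,340; u = 7,119/147,340 = 4.83%.
Change = 4.83% − 3.71% = +1.12 pp.

The unemployment rate changed by +1.12 percentage points.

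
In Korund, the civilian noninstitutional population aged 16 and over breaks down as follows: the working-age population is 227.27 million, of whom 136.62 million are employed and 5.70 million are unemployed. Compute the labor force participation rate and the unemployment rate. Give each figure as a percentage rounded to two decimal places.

Labor force = employed + unemployed = 136.62 + 5.70 = 142.32 million.
Unemployment rate = 5.70 / 142.32 = 4.01%.
Labor force participation rate = 142.32 / 227.27 = 62.62%.

Labor force participation rate ≈ 62.62%; unemployment rate ≈ 4.01%.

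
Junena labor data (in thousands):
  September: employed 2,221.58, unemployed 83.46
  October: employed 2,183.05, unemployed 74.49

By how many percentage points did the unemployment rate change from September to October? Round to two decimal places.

September: labor force = 2,221.58 + 83.46 = 2,305.04; u = 83.46/2,305.04 = 3.62%.
October: labor force = 2,183.05 + 74.49 = 2,257.54; u = 74.49/2,257.54 = 3.30%.
Change = 3.30% − 3.62% = −0.32 pp.

The unemployment rate changed by −0.32 percentage points.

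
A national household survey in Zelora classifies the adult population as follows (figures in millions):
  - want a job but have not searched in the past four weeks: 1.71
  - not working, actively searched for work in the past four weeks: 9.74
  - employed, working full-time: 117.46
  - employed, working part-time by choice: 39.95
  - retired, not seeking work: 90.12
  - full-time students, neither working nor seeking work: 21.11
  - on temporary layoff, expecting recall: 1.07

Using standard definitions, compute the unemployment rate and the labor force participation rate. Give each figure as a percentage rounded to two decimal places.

Employed = 117.46 + 39.95 = 157.41 million.
Unemployed = 9.74 + 1.07 = 10.81 million (jobless and actively searching, or on temporary layoff).
Labor force = 157.41 + 10.81 = 168.22 million.
Not in labor force = 1.71 + 90.12 + 21.11 = 112.94 million (those not working and not actively searching are outside the labor force — including those who want a job but have given up searching).
Civilian working-age population = 168.22 + 112.94 = 281.16 million.
Unemployment rate = 10.81 / 168.22 = 6.43%.
Labor force participation rate = 168.22 / 281.16 = 59.83%.

Unemployment rate ≈ 6.43%; labor force participation rate ≈ 59.83%.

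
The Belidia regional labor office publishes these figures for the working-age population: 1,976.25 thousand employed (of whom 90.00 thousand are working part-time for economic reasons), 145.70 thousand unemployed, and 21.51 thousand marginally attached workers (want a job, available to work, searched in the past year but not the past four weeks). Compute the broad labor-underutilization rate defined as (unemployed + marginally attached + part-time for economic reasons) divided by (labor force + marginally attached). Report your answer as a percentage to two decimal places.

Labor force = 1,976.25 + 145.70 = 2,121.95 thousand.
Numerator = 145.70 + 21.51 + 90.00 = 257.21 thousand.
Denominator = 2,121.95 + 21.51 = 2,143.46 thousand.
Broad rate = 257.21 / 2,143.46 = 12.00%.

Broad underutilization rate ≈ 12.00%.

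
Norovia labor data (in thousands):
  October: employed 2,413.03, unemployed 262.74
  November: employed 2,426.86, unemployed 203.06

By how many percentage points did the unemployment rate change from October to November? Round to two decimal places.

The unemployment rate changed by −2.10 percentage points.

October: labor force = 2,413.03 + 262.74 = 2,675.77; u = 262.74/2,675.77 = 9.82%.
November: labor force = 2,426.86 + 203.06 = 2,629.92; u = 203.06/2,629.92 = 7.72%.
Change = 7.72% − 9.82% = −2.10 pp.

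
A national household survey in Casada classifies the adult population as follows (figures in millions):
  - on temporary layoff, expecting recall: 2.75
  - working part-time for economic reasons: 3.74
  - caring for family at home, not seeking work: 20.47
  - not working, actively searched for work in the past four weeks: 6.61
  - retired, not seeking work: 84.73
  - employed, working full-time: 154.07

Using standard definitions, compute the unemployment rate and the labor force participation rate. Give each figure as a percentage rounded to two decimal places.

Employed = 3.74 + 154.07 = 157.81 million (anyone who worked, including part-time for economic reasons, counts as employed).
Unemployed = 2.75 + 6.61 = 9.36 million (jobless and actively searching, or on temporary layoff).
Labor force = 157.81 + 9.36 = 167.17 million.
Not in labor force = 20.47 + 84.73 = 105.20 million (those not working and not actively searching are outside the labor force).
Civilian working-age population = 167.17 + 105.20 = 272.37 million.
Unemployment rate = 9.36 / 167.17 = 5.60%.
Labor force participation rate = 167.17 / 272.37 = 61.38%.

Unemployment rate ≈ 5.60%; labor force participation rate ≈ 61.38%.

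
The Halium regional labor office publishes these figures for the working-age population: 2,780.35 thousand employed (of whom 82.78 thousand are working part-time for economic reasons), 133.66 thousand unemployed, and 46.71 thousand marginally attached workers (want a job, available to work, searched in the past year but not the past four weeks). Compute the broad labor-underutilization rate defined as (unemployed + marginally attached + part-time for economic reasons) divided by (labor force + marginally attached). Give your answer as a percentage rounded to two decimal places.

Labor force = 2,780.35 + 133.66 = 2,914.01 thousand.
Numerator = 133.66 + 46.71 + 82.78 = 263.15 thousand.
Denominator = 2,914.01 + 46.71 = 2,960.72 thousand.
Broad rate = 263.15 / 2,960.72 = 8.89%.

Broad underutilization rate ≈ 8.89%.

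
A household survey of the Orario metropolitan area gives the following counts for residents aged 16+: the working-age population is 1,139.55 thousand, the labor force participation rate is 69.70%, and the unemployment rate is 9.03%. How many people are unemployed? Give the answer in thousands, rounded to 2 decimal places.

About 71.72 thousand are unemployed.

Labor force = 0.6970 × 1,139.55 = 794.27 thousand.
Unemployed = 0.0903 × 794.27 ≈ 71.72 thousand.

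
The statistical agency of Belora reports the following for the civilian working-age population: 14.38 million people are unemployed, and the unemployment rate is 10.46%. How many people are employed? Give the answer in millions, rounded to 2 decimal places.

Labor force = U / u = 14.38 / 0.1046 ≈ 137.48 million.
Employed = labor force − unemployed = 137.48 − 14.38 = 123.10 million.

About 123.10 million are employed.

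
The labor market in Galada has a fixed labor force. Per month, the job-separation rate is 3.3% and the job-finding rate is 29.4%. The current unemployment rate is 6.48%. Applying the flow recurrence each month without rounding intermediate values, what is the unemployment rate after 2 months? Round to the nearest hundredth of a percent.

With a fixed labor force, u_{t+1} = u_t + s·(1−u_t) − f·u_t = u_t·(1−s−f) + s.
Here 1−s−f = 0.673 and s = 0.033.
u_1 = 0.064800 × 0.673 + 0.033 = 0.076610.
u_2 = 0.076610 × 0.673 + 0.033 = 0.084559.

Unemployment rate after two months ≈ 8.46%.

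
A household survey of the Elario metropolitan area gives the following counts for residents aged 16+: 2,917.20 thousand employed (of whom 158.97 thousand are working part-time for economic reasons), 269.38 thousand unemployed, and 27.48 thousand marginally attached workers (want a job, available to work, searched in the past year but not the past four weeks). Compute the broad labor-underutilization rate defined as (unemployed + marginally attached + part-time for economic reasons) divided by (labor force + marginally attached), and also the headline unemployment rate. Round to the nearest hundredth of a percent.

Broad underutilization rate ≈ 14.18%; headline unemployment rate ≈ 8.45%.

Labor force = 2,917.20 + 269.38 = 3,186.58 thousand.
Numerator = 269.38 + 27.48 + 158.97 = 455.83 thousand.
Denominator = 3,186.58 + 27.48 = 3,214.06 thousand.
Broad rate = 455.83 / 3,214.06 = 14.18%.
Headline unemployment rate = 269.38 / 3,186.58 = 8.45%.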